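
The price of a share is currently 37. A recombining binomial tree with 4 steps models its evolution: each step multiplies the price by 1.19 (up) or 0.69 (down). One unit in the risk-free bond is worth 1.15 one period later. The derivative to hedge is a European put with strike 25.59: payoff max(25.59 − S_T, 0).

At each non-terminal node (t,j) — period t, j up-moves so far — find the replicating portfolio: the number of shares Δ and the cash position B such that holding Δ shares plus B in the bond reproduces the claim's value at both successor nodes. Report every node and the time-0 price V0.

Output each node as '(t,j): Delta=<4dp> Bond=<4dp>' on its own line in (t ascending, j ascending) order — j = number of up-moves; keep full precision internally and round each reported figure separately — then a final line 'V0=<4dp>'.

(0,0): Delta=-0.0113 Bond=0.4441
(1,0): Delta=-0.1260 Bond=3.4380
(1,1): Delta=-0.0056 Bond=0.2561
(2,0): Delta=-1.0000 Bond=19.3497
(2,1): Delta=-0.0819 Bond=2.6149
(2,2): Delta=-0.0017 Bond=0.0928
(3,0): Delta=-1.0000 Bond=22.2522
(3,1): Delta=-1.0000 Bond=22.2522
(3,2): Delta=-0.0356 Bond=1.3336
(3,3): Delta=0.0000 Bond=0.0000
V0=0.0244

Under the risk-neutral measure, an up-move has probability p* = (R−d)/(u−d) = 0.9200 and values discount at R = 1.15.
Terminal payoffs: V(4,0)=17.2032, V(4,1)=11.1257, V(4,2)=0.6444, V(4,3)=0.0000, V(4,4)=0.0000
  t=3,j=0: stock 12.1548 → up 14.4643 (V=11.1257), down 8.3868 (V=17.2032). Price 10.0973; hedge Δ=-1.0000, bond B=22.2522.
  t=3,j=1: stock 20.9627 → up 24.9456 (V=0.6444), down 14.4643 (V=11.1257). Price 1.2895; hedge Δ=-1.0000, bond B=22.2522.
  t=3,j=2: stock 36.1530 → up 43.0221 (V=0.0000), down 24.9456 (V=0.6444). Price 0.0448; hedge Δ=-0.0356, bond B=1.3336.
  t=3,j=3: stock 62.3509 → up 74.1976 (V=0.0000), down 43.0221 (V=0.0000). Price 0.0000; hedge Δ=0.0000, bond B=0.0000.
  t=2,j=0: stock 17.6157 → up 20.9627 (V=1.2895), down 12.1548 (V=10.0973). Price 1.7340; hedge Δ=-1.0000, bond B=19.3497.
  t=2,j=1: stock 30.3807 → up 36.1530 (V=0.0448), down 20.9627 (V=1.2895). Price 0.1256; hedge Δ=-0.0819, bond B=2.6149.
  t=2,j=2: stock 52.3957 → up 62.3509 (V=0.0000), down 36.1530 (V=0.0448). Price 0.0031; hedge Δ=-0.0017, bond B=0.0928.
  t=1,j=0: stock 25.5300 → up 30.3807 (V=0.1256), down 17.6157 (V=1.7340). Price 0.2211; hedge Δ=-0.1260, bond B=3.4380.
  t=1,j=1: stock 44.0300 → up 52.3957 (V=0.0031), down 30.3807 (V=0.1256). Price 0.0112; hedge Δ=-0.0056, bond B=0.2561.
  t=0,j=0: stock 37.0000 → up 44.0300 (V=0.0112), down 25.5300 (V=0.2211). Price 0.0244; hedge Δ=-0.0113, bond B=0.4441.
The time-0 hedge costs 0.0244, which is the no-arbitrage price.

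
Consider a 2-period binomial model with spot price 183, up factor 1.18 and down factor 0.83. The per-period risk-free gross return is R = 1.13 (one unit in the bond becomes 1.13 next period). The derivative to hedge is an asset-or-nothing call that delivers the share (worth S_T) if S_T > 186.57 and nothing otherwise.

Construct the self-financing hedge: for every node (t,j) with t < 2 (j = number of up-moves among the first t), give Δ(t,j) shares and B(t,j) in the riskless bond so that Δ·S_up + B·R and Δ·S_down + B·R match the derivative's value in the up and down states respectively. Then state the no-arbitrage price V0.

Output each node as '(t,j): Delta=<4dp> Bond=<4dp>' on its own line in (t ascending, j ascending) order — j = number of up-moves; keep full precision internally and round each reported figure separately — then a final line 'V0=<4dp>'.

(0,0): Delta=3.0177 Bond=-405.6220
(1,0): Delta=0.0000 Bond=0.0000
(1,1): Delta=3.3714 Bond=-534.7450
V0=146.6104

Under the risk-neutral measure, an up-move has probability p* = (R−d)/(u−d) = 0.8571 and values discount at R = 1.13.
Terminal values V(2,·): V(2,0)=0.0000, V(2,1)=0.0000, V(2,2)=254.8092
(1,0): S=151.8900. Δ = (V_up−V_dn)/(S_up−S_dn) = (0.0000−0.0000)/(179.2302−126.0687) = 0.0000. V = [p*·0.0000 + (1−p*)·0.0000]/1.13 = 0.0000. B = V − Δ·S = 0.0000.
(1,1): S=215.9400. Δ = (V_up−V_dn)/(S_up−S_dn) = (254.8092−0.0000)/(254.8092−179.2302) = 3.3714. V = [p*·254.8092 + (1−p*)·0.0000]/1.13 = 193.2813. B = V − Δ·S = -534.7450.
(0,0): S=183.0000. Δ = (V_up−V_dn)/(S_up−S_dn) = (193.2813−0.0000)/(215.9400−151.8900) = 3.0177. V = [p*·193.2813 + (1−p*)·0.0000]/1.13 = 146.6104. B = V − Δ·S = -405.6220.
Check: Δ(0,0)·S0 + B(0,0) = 146.6104 = V0.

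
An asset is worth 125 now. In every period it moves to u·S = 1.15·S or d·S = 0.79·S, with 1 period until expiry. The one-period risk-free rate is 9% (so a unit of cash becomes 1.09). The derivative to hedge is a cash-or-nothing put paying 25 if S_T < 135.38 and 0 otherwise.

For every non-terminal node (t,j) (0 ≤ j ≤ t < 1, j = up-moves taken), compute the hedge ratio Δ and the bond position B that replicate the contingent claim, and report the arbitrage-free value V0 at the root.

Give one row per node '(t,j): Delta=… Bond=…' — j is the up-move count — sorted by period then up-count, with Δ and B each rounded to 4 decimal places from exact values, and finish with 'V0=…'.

Under the risk-neutral measure, an up-move has probability p* = (R−d)/(u−d) = 0.8333 and values discount at R = 1.09.
At expiry t=1: V(1,0)=25.0000, V(1,1)=0.0000
  t=0,j=0: stock 125.0000 → up 143.7500 (V=0.0000), down 98.7500 (V=25.0000). Price 3.8226; hedge Δ=-0.5556, bond B=73.2671.
Root portfolio cost Δ·125+B reproduces V0=3.8226.

(0,0): Delta=-0.5556 Bond=73.2671
V0=3.8226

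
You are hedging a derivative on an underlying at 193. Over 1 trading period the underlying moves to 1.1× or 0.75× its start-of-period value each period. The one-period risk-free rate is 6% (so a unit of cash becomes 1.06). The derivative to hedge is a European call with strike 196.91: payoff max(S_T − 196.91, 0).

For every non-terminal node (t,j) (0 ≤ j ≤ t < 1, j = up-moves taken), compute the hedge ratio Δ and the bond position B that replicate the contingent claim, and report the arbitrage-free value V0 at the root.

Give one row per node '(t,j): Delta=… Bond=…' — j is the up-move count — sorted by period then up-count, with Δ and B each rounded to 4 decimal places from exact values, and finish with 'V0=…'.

(0,0): Delta=0.2278 Bond=-31.1119
V0=12.8596

No-arbitrage ⇒ martingale measure with p* = (R−d)/(u−d) = 0.8857.
Terminal values V(1,·): V(1,0)=0.0000, V(1,1)=15.3900
(0,0): S=193.0000. Δ = (V_up−V_dn)/(S_up−S_dn) = (15.3900−0.0000)/(212.3000−144.7500) = 0.2278. V = [p*·15.3900 + (1−p*)·0.0000]/1.06 = 12.8596. B = V − Δ·S = -31.1119.
Root portfolio cost Δ·193+B reproduces V0=12.8596.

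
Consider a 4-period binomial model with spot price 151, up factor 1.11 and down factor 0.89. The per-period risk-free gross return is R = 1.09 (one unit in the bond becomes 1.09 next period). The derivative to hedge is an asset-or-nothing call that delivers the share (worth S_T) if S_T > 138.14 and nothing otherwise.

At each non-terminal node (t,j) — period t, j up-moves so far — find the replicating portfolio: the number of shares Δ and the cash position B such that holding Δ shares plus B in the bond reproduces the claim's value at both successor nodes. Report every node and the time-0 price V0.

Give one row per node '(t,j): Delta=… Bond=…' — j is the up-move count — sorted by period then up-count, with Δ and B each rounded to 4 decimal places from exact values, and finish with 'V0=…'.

The replicating-portfolio and risk-neutral prices coincide; use p* = (1.09−0.89)/(1.11−0.89) = 0.9091 for the latter.
Payoff layer (t=4): V(4,0)=0.0000, V(4,1)=0.0000, V(4,2)=147.3679, V(4,3)=183.7959, V(4,4)=229.2286
  t=3,j=0: stock 106.4503 → up 118.1599 (V=0.0000), down 94.7408 (V=0.0000). Price 0.0000; hedge Δ=0.0000, bond B=0.0000.
  t=3,j=1: stock 132.7639 → up 147.3679 (V=147.3679), down 118.1599 (V=0.0000). Price 122.9090; hedge Δ=5.0455, bond B=-546.9451.
  t=3,j=2: stock 165.5819 → up 183.7959 (V=183.7959), down 147.3679 (V=147.3679). Price 165.5819; hedge Δ=1.0000, bond B=0.0000.
  t=3,j=3: stock 206.5123 → up 229.2286 (V=229.2286), down 183.7959 (V=183.7959). Price 206.5123; hedge Δ=1.0000, bond B=0.0000.
  t=2,j=0: stock 119.6071 → up 132.7639 (V=122.9090), down 106.4503 (V=0.0000). Price 102.5096; hedge Δ=4.6709, bond B=-456.1677.
  t=2,j=1: stock 149.1729 → up 165.5819 (V=165.5819), down 132.7639 (V=122.9090). Price 148.3510; hedge Δ=1.3003, bond B=-45.6168.
  t=2,j=2: stock 186.0471 → up 206.5123 (V=206.5123), down 165.5819 (V=165.5819). Price 186.0471; hedge Δ=1.0000, bond B=0.0000.
  t=1,j=0: stock 134.3900 → up 149.1729 (V=148.3510), down 119.6071 (V=102.5096). Price 132.2785; hedge Δ=1.5505, bond B=-76.0914.
  t=1,j=1: stock 167.6100 → up 186.0471 (V=186.0471), down 149.1729 (V=148.3510). Price 167.5414; hedge Δ=1.0223, bond B=-3.8046.
  t=0,j=0: stock 151.0000 → up 167.6100 (V=167.5414), down 134.3900 (V=132.2785). Price 150.7667; hedge Δ=1.0615, bond B=-9.5194.
Self-financing check: at every node Δ·S+B equals the discounted successor values.

(0,0): Delta=1.0615 Bond=-9.5194
(1,0): Delta=1.5505 Bond=-76.0914
(1,1): Delta=1.0223 Bond=-3.8046
(2,0): Delta=4.6709 Bond=-456.1677
(2,1): Delta=1.3003 Bond=-45.6168
(2,2): Delta=1.0000 Bond=0.0000
(3,0): Delta=0.0000 Bond=0.0000
(3,1): Delta=5.0455 Bond=-546.9451
(3,2): Delta=1.0000 Bond=0.0000
(3,3): Delta=1.0000 Bond=0.0000
V0=150.7667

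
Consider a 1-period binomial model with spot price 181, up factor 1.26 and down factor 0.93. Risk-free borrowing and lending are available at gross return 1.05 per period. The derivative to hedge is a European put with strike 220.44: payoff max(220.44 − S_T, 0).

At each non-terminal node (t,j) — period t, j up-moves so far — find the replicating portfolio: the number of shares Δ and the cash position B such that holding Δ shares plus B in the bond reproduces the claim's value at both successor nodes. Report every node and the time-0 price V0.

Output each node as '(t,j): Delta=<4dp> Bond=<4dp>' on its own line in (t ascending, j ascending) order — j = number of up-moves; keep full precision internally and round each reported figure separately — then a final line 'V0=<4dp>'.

Risk-neutral probability p* = (R−d)/(u−d) = (1.05−0.93)/(1.26−0.93) = 0.3636.
At expiry t=1: V(1,0)=52.1100, V(1,1)=0.0000
(0,0): S=181.0000. Δ = (V_up−V_dn)/(S_up−S_dn) = (0.0000−52.1100)/(228.0600−168.3300) = -0.8724. V = [p*·0.0000 + (1−p*)·52.1100]/1.05 = 31.5818. B = V − Δ·S = 189.4909.
Root portfolio cost Δ·181+B reproduces V0=31.5818.

(0,0): Delta=-0.8724 Bond=189.4909
V0=31.5818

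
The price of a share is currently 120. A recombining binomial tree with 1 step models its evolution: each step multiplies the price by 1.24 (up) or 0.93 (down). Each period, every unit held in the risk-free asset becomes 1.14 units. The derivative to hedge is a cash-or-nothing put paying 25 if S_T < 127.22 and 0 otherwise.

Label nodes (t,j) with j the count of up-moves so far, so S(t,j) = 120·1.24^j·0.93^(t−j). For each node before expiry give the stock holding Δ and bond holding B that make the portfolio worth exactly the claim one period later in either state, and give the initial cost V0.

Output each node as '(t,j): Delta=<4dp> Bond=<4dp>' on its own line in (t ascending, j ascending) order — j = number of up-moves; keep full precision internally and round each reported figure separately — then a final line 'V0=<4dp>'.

(0,0): Delta=-0.6720 Bond=87.7193
V0=7.0741

Under the risk-neutral measure, an up-move has probability p* = (R−d)/(u−d) = 0.6774 and values discount at R = 1.14.
Payoff layer (t=1): V(1,0)=25.0000, V(1,1)=0.0000
Node (0,0) S=120.0000: V=(p*·0.0000+(1−p*)·25.0000)/1.14=7.0741; Δ=(0.0000−25.0000)/(148.8000−111.6000)=-0.6720; B=V−Δ·S=87.7193
Self-financing check: at every node Δ·S+B equals the discounted successor values.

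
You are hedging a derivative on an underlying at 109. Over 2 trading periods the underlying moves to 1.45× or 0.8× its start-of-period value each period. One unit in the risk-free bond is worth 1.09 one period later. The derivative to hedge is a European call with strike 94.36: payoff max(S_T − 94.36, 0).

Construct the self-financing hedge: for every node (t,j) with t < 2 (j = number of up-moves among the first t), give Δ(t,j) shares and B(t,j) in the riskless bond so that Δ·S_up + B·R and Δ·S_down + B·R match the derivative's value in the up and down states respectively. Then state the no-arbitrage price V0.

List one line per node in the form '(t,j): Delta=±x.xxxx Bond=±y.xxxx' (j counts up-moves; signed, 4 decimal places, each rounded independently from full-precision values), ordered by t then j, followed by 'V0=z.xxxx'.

The replicating-portfolio and risk-neutral prices coincide; use p* = (1.09−0.8)/(1.45−0.8) = 0.4462 for the latter.
Payoff layer (t=2): V(2,0)=0.0000, V(2,1)=32.0800, V(2,2)=134.8125
  t=1,j=0: stock 87.2000 → up 126.4400 (V=32.0800), down 69.7600 (V=0.0000). Price 13.1308; hedge Δ=0.5660, bond B=-36.2230.
  t=1,j=1: stock 158.0500 → up 229.1725 (V=134.8125), down 126.4400 (V=32.0800). Price 71.4812; hedge Δ=1.0000, bond B=-86.5688.
  t=0,j=0: stock 109.0000 → up 158.0500 (V=71.4812), down 87.2000 (V=13.1308). Price 35.9303; hedge Δ=0.8236, bond B=-53.8394.
Self-financing check: at every node Δ·S+B equals the discounted successor values.

(0,0): Delta=0.8236 Bond=-53.8394
(1,0): Delta=0.5660 Bond=-36.2230
(1,1): Delta=1.0000 Bond=-86.5688
V0=35.9303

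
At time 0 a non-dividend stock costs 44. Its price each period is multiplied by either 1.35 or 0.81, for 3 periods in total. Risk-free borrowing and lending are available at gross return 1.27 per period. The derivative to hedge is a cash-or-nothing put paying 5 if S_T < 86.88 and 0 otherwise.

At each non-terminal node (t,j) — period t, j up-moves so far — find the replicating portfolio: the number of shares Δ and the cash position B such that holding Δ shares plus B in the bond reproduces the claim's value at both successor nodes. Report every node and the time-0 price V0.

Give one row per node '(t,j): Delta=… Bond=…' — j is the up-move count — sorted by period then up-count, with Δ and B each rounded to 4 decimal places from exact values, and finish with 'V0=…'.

(0,0): Delta=-0.0947 Bond=5.0979
(1,0): Delta=0.0000 Bond=3.1000
(1,1): Delta=-0.1046 Bond=7.0611
(2,0): Delta=0.0000 Bond=3.9370
(2,1): Delta=0.0000 Bond=3.9370
(2,2): Delta=-0.1155 Bond=9.8425
V0=0.9321

Since d<R<u, set p* = (R−d)/(u−d) = 0.8519; price each node as the discounted p*-expectation of its children.
At expiry t=3: V(3,0)=5.0000, V(3,1)=5.0000, V(3,2)=5.0000, V(3,3)=0.0000
(2,0): S=28.8684. Δ = (V_up−V_dn)/(S_up−S_dn) = (5.0000−5.0000)/(38.9723−23.3834) = 0.0000. V = [p*·5.0000 + (1−p*)·5.0000]/1.27 = 3.9370. B = V − Δ·S = 3.9370.
(2,1): S=48.1140. Δ = (V_up−V_dn)/(S_up−S_dn) = (5.0000−5.0000)/(64.9539−38.9723) = 0.0000. V = [p*·5.0000 + (1−p*)·5.0000]/1.27 = 3.9370. B = V − Δ·S = 3.9370.
(2,2): S=80.1900. Δ = (V_up−V_dn)/(S_up−S_dn) = (0.0000−5.0000)/(108.2565−64.9539) = -0.1155. V = [p*·0.0000 + (1−p*)·5.0000]/1.27 = 0.5833. B = V − Δ·S = 9.8425.
(1,0): S=35.6400. Δ = (V_up−V_dn)/(S_up−S_dn) = (3.9370−3.9370)/(48.1140−28.8684) = 0.0000. V = [p*·3.9370 + (1−p*)·3.9370]/1.27 = 3.1000. B = V − Δ·S = 3.1000.
(1,1): S=59.4000. Δ = (V_up−V_dn)/(S_up−S_dn) = (0.5833−3.9370)/(80.1900−48.1140) = -0.1046. V = [p*·0.5833 + (1−p*)·3.9370]/1.27 = 0.8505. B = V − Δ·S = 7.0611.
(0,0): S=44.0000. Δ = (V_up−V_dn)/(S_up−S_dn) = (0.8505−3.1000)/(59.4000−35.6400) = -0.0947. V = [p*·0.8505 + (1−p*)·3.1000]/1.27 = 0.9321. B = V − Δ·S = 5.0979.
Root portfolio cost Δ·44+B reproduces V0=0.9321.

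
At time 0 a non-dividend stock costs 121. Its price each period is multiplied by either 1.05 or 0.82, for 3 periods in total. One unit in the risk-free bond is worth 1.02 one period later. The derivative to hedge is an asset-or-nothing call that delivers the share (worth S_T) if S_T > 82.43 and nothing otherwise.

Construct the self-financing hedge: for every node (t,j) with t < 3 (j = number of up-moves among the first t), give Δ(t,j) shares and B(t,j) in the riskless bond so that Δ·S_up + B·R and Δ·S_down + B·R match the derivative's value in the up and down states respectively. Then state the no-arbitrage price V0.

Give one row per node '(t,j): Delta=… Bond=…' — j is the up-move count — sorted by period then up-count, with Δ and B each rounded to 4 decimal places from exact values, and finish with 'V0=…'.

Risk-neutral probability p* = (R−d)/(u−d) = (1.02−0.82)/(1.05−0.82) = 0.8696.
At expiry t=3: V(3,0)=0.0000, V(3,1)=85.4284, V(3,2)=109.3901, V(3,3)=140.0726
(2,0): S=81.3604. Δ = (V_up−V_dn)/(S_up−S_dn) = (85.4284−0.0000)/(85.4284−66.7155) = 4.5652. V = [p*·85.4284 + (1−p*)·0.0000]/1.02 = 72.8290. B = V − Δ·S = -298.5989.
(2,1): S=104.1810. Δ = (V_up−V_dn)/(S_up−S_dn) = (109.3901−85.4284)/(109.3901−85.4284) = 1.0000. V = [p*·109.3901 + (1−p*)·85.4284]/1.02 = 104.1810. B = V − Δ·S = 0.0000.
(2,2): S=133.4025. Δ = (V_up−V_dn)/(S_up−S_dn) = (140.0726−109.3901)/(140.0726−109.3901) = 1.0000. V = [p*·140.0726 + (1−p*)·109.3901]/1.02 = 133.4025. B = V − Δ·S = 0.0000.
(1,0): S=99.2200. Δ = (V_up−V_dn)/(S_up−S_dn) = (104.1810−72.8290)/(104.1810−81.3604) = 1.3738. V = [p*·104.1810 + (1−p*)·72.8290]/1.02 = 98.1290. B = V − Δ·S = -38.1840.
(1,1): S=127.0500. Δ = (V_up−V_dn)/(S_up−S_dn) = (133.4025−104.1810)/(133.4025−104.1810) = 1.0000. V = [p*·133.4025 + (1−p*)·104.1810]/1.02 = 127.0500. B = V − Δ·S = 0.0000.
(0,0): S=121.0000. Δ = (V_up−V_dn)/(S_up−S_dn) = (127.0500−98.1290)/(127.0500−99.2200) = 1.0392. V = [p*·127.0500 + (1−p*)·98.1290]/1.02 = 120.8605. B = V − Δ·S = -4.8829.
Root portfolio cost Δ·121+B reproduces V0=120.8605.

(0,0): Delta=1.0392 Bond=-4.8829
(1,0): Delta=1.3738 Bond=-38.1840
(1,1): Delta=1.0000 Bond=0.0000
(2,0): Delta=4.5652 Bond=-298.5989
(2,1): Delta=1.0000 Bond=0.0000
(2,2): Delta=1.0000 Bond=0.0000
V0=120.8605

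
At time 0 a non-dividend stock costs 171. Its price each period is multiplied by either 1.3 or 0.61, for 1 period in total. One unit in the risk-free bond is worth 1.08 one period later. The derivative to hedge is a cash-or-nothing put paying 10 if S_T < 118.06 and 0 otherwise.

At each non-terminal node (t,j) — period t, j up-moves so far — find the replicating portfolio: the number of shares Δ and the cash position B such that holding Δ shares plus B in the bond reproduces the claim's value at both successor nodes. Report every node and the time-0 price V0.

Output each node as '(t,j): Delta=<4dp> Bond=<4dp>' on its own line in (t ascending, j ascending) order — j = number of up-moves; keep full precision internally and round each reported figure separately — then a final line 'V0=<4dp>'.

Since d<R<u, set p* = (R−d)/(u−d) = 0.6812; price each node as the discounted p*-expectation of its children.
Terminal values V(1,·): V(1,0)=10.0000, V(1,1)=0.0000
(0,0): S=171.0000. Δ = (V_up−V_dn)/(S_up−S_dn) = (0.0000−10.0000)/(222.3000−104.3100) = -0.0848. V = [p*·0.0000 + (1−p*)·10.0000]/1.08 = 2.9522. B = V − Δ·S = 17.4450.
Self-financing check: at every node Δ·S+B equals the discounted successor values.

(0,0): Delta=-0.0848 Bond=17.4450
V0=2.9522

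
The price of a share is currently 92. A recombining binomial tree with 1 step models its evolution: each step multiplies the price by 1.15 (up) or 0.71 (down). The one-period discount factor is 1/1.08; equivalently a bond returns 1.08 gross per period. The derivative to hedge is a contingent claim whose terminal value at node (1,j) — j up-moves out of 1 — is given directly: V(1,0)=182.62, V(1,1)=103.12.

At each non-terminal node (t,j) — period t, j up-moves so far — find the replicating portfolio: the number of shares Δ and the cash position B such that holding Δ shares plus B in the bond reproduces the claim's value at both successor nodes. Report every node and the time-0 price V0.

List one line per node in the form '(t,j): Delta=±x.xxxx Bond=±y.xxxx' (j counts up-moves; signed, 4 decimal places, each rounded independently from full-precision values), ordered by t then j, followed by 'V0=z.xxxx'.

The replicating-portfolio and risk-neutral prices coincide; use p* = (1.08−0.71)/(1.15−0.71) = 0.8409 for the latter.
At expiry t=1: V(1,0)=182.6200, V(1,1)=103.1200
Node (0,0) S=92.0000: V=(p*·103.1200+(1−p*)·182.6200)/1.08=107.1923; Δ=(103.1200−182.6200)/(105.8000−65.3200)=-1.9639; B=V−Δ·S=287.8742
Self-financing check: at every node Δ·S+B equals the discounted successor values.

(0,0): Delta=-1.9639 Bond=287.8742
V0=107.1923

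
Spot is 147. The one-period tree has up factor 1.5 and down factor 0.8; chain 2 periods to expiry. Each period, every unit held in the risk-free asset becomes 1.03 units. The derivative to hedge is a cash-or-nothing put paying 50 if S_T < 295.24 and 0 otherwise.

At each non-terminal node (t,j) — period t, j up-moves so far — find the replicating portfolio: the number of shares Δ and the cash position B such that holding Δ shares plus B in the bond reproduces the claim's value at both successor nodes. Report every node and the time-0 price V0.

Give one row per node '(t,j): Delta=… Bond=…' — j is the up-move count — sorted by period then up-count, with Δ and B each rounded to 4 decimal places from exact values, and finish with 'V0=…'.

(0,0): Delta=-0.1550 Bond=64.8275
(1,0): Delta=0.0000 Bond=48.5437
(1,1): Delta=-0.3239 Bond=104.0222
V0=42.0417

Under the risk-neutral measure, an up-move has probability p* = (R−d)/(u−d) = 0.3286 and values discount at R = 1.03.
At expiry t=2: V(2,0)=50.0000, V(2,1)=50.0000, V(2,2)=0.0000
Node (1,0) S=117.6000: V=(p*·50.0000+(1−p*)·50.0000)/1.03=48.5437; Δ=(50.0000−50.0000)/(176.4000−94.0800)=0.0000; B=V−Δ·S=48.5437
Node (1,1) S=220.5000: V=(p*·0.0000+(1−p*)·50.0000)/1.03=32.5936; Δ=(0.0000−50.0000)/(330.7500−176.4000)=-0.3239; B=V−Δ·S=104.0222
Node (0,0) S=147.0000: V=(p*·32.5936+(1−p*)·48.5437)/1.03=42.0417; Δ=(32.5936−48.5437)/(220.5000−117.6000)=-0.1550; B=V−Δ·S=64.8275
Root portfolio cost Δ·147+B reproduces V0=42.0417.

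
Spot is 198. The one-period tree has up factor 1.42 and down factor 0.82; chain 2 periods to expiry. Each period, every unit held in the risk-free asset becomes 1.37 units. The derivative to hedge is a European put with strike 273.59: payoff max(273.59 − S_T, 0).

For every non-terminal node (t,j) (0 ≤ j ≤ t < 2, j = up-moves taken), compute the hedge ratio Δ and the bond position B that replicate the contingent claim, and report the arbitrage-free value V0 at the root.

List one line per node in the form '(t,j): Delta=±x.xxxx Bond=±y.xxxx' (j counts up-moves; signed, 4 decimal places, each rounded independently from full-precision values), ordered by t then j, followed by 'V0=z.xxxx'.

(0,0): Delta=-0.2923 Bond=61.8943
(1,0): Delta=-1.0000 Bond=199.7007
(1,1): Delta=-0.2551 Bond=74.3493
V0=4.0230

Risk-neutral probability p* = (R−d)/(u−d) = (1.37−0.82)/(1.42−0.82) = 0.9167.
At expiry t=2: V(2,0)=140.4548, V(2,1)=43.0388, V(2,2)=0.0000
  t=1,j=0: stock 162.3600 → up 230.5512 (V=43.0388), down 133.1352 (V=140.4548). Price 37.3407; hedge Δ=-1.0000, bond B=199.7007.
  t=1,j=1: stock 281.1600 → up 399.2472 (V=0.0000), down 230.5512 (V=43.0388). Price 2.6179; hedge Δ=-0.2551, bond B=74.3493.
  t=0,j=0: stock 198.0000 → up 281.1600 (V=2.6179), down 162.3600 (V=37.3407). Price 4.0230; hedge Δ=-0.2923, bond B=61.8943.
Self-financing check: at every node Δ·S+B equals the discounted successor values.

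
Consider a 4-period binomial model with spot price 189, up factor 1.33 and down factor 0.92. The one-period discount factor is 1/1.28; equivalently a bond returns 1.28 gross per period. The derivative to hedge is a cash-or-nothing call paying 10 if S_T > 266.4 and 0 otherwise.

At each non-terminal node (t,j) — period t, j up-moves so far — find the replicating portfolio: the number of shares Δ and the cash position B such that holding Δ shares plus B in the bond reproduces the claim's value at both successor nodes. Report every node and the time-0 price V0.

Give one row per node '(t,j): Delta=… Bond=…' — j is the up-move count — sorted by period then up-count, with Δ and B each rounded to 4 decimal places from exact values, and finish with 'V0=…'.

(0,0): Delta=0.0024 Bond=3.2451
(1,0): Delta=0.0183 Bond=1.3848
(1,1): Delta=0.0009 Bond=4.5383
(2,0): Delta=0.1046 Bond=-12.0255
(2,1): Delta=0.0100 Bond=3.6890
(2,2): Delta=0.0000 Bond=6.1035
(3,0): Delta=0.0000 Bond=0.0000
(3,1): Delta=0.1146 Bond=-17.5305
(3,2): Delta=0.0000 Bond=7.8125
(3,3): Delta=0.0000 Bond=7.8125
V0=3.7007

Under the risk-neutral measure, an up-move has probability p* = (R−d)/(u−d) = 0.8780 and values discount at R = 1.28.
At expiry t=4: V(4,0)=0.0000, V(4,1)=0.0000, V(4,2)=10.0000, V(4,3)=10.0000, V(4,4)=10.0000
  t=3,j=0: stock 147.1720 → up 195.7388 (V=0.0000), down 135.3983 (V=0.0000). Price 0.0000; hedge Δ=0.0000, bond B=0.0000.
  t=3,j=1: stock 212.7596 → up 282.9702 (V=10.0000), down 195.7388 (V=0.0000). Price 6.8598; hedge Δ=0.1146, bond B=-17.5305.
  t=3,j=2: stock 307.5763 → up 409.0765 (V=10.0000), down 282.9702 (V=10.0000). Price 7.8125; hedge Δ=0.0000, bond B=7.8125.
  t=3,j=3: stock 444.6484 → up 591.3824 (V=10.0000), down 409.0765 (V=10.0000). Price 7.8125; hedge Δ=0.0000, bond B=7.8125.
  t=2,j=0: stock 159.9696 → up 212.7596 (V=6.8598), down 147.1720 (V=0.0000). Price 4.7056; hedge Δ=0.1046, bond B=-12.0255.
  t=2,j=1: stock 231.2604 → up 307.5763 (V=7.8125), down 212.7596 (V=6.8598). Price 6.0127; hedge Δ=0.0100, bond B=3.6890.
  t=2,j=2: stock 334.3221 → up 444.6484 (V=7.8125), down 307.5763 (V=7.8125). Price 6.1035; hedge Δ=0.0000, bond B=6.1035.
  t=1,j=0: stock 173.8800 → up 231.2604 (V=6.0127), down 159.9696 (V=4.7056). Price 4.5729; hedge Δ=0.0183, bond B=1.3848.
  t=1,j=1: stock 251.3700 → up 334.3221 (V=6.1035), down 231.2604 (V=6.0127). Price 4.7597; hedge Δ=0.0009, bond B=4.5383.
  t=0,j=0: stock 189.0000 → up 251.3700 (V=4.7597), down 173.8800 (V=4.5729). Price 3.7007; hedge Δ=0.0024, bond B=3.2451.
Each (Δ,B) replicates both successor values, so the strategy is self-financing and V0 is arbitrage-free.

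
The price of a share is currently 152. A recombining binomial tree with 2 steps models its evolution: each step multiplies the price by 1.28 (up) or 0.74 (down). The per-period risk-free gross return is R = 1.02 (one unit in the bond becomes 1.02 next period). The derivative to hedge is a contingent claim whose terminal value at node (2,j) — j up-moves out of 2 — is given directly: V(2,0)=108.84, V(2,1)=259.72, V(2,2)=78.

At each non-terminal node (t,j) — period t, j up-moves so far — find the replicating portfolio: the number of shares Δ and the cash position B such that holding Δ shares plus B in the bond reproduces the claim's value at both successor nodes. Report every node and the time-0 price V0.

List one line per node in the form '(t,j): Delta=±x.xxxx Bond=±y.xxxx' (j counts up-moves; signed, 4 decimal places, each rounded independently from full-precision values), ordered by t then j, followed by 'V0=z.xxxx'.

(0,0): Delta=-0.2578 Bond=208.2330
(1,0): Delta=2.4841 Bond=-96.0015
(1,1): Delta=-1.7296 Bond=498.7683
V0=169.0550

Risk-neutral probability p* = (R−d)/(u−d) = (1.02−0.74)/(1.28−0.74) = 0.5185.
Terminal values V(2,·): V(2,0)=108.8400, V(2,1)=259.7200, V(2,2)=78.0000
(1,0): S=112.4800. Δ = (V_up−V_dn)/(S_up−S_dn) = (259.7200−108.8400)/(143.9744−83.2352) = 2.4841. V = [p*·259.7200 + (1−p*)·108.8400]/1.02 = 183.4060. B = V − Δ·S = -96.0015.
(1,1): S=194.5600. Δ = (V_up−V_dn)/(S_up−S_dn) = (78.0000−259.7200)/(249.0368−143.9744) = -1.7296. V = [p*·78.0000 + (1−p*)·259.7200]/1.02 = 162.2498. B = V − Δ·S = 498.7683.
(0,0): S=152.0000. Δ = (V_up−V_dn)/(S_up−S_dn) = (162.2498−183.4060)/(194.5600−112.4800) = -0.2578. V = [p*·162.2498 + (1−p*)·183.4060]/1.02 = 169.0550. B = V − Δ·S = 208.2330.
Self-financing check: at every node Δ·S+B equals the discounted successor values.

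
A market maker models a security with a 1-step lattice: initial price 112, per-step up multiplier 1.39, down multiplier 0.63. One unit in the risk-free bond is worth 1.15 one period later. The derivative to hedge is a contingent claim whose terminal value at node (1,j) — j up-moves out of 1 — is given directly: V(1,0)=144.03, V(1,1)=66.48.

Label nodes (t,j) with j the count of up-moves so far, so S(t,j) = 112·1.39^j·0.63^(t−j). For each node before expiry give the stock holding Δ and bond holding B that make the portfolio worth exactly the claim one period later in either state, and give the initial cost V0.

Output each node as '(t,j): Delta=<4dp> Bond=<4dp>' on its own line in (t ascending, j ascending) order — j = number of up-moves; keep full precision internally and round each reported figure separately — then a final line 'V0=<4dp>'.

Since d<R<u, set p* = (R−d)/(u−d) = 0.6842; price each node as the discounted p*-expectation of its children.
Payoff layer (t=1): V(1,0)=144.0300, V(1,1)=66.4800
Node (0,0) S=112.0000: V=(p*·66.4800+(1−p*)·144.0300)/1.15=79.1039; Δ=(66.4800−144.0300)/(155.6800−70.5600)=-0.9111; B=V−Δ·S=181.1434
Root portfolio cost Δ·112+B reproduces V0=79.1039.

(0,0): Delta=-0.9111 Bond=181.1434
V0=79.1039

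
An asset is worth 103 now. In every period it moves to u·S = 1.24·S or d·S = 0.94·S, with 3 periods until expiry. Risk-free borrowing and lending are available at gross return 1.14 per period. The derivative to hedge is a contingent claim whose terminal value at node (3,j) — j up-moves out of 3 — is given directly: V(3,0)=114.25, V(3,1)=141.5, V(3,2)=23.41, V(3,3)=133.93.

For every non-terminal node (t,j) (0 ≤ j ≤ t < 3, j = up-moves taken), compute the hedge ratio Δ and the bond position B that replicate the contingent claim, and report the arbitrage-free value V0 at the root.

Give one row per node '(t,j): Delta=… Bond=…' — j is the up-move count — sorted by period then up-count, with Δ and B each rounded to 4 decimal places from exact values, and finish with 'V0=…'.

(0,0): Delta=-0.0084 Bond=58.7513
(1,0): Delta=-2.1032 Bond=269.8003
(1,1): Delta=0.7856 Bond=-34.4354
(2,0): Delta=0.9981 Bond=25.3216
(2,1): Delta=-3.2787 Bond=448.6977
(2,2): Delta=2.3262 Bond=-283.2333
V0=57.8878

Under the risk-neutral measure, an up-move has probability p* = (R−d)/(u−d) = 0.6667 and values discount at R = 1.14.
Terminal payoffs: V(3,0)=114.2500, V(3,1)=141.5000, V(3,2)=23.4100, V(3,3)=133.9300
(2,0): S=91.0108. Δ = (V_up−V_dn)/(S_up−S_dn) = (141.5000−114.2500)/(112.8534−85.5502) = 0.9981. V = [p*·141.5000 + (1−p*)·114.2500]/1.14 = 116.1550. B = V − Δ·S = 25.3216.
(2,1): S=120.0568. Δ = (V_up−V_dn)/(S_up−S_dn) = (23.4100−141.5000)/(148.8704−112.8534) = -3.2787. V = [p*·23.4100 + (1−p*)·141.5000]/1.14 = 55.0643. B = V − Δ·S = 448.6977.
(2,2): S=158.3728. Δ = (V_up−V_dn)/(S_up−S_dn) = (133.9300−23.4100)/(196.3823−148.8704) = 2.3262. V = [p*·133.9300 + (1−p*)·23.4100]/1.14 = 85.1667. B = V − Δ·S = -283.2333.
(1,0): S=96.8200. Δ = (V_up−V_dn)/(S_up−S_dn) = (55.0643−116.1550)/(120.0568−91.0108) = -2.1032. V = [p*·55.0643 + (1−p*)·116.1550]/1.14 = 66.1648. B = V − Δ·S = 269.8003.
(1,1): S=127.7200. Δ = (V_up−V_dn)/(S_up−S_dn) = (85.1667−55.0643)/(158.3728−120.0568) = 0.7856. V = [p*·85.1667 + (1−p*)·55.0643]/1.14 = 65.9057. B = V − Δ·S = -34.4354.
(0,0): S=103.0000. Δ = (V_up−V_dn)/(S_up−S_dn) = (65.9057−66.1648)/(127.7200−96.8200) = -0.0084. V = [p*·65.9057 + (1−p*)·66.1648]/1.14 = 57.8878. B = V − Δ·S = 58.7513.
The time-0 hedge costs 57.8878, which is the no-arbitrage price.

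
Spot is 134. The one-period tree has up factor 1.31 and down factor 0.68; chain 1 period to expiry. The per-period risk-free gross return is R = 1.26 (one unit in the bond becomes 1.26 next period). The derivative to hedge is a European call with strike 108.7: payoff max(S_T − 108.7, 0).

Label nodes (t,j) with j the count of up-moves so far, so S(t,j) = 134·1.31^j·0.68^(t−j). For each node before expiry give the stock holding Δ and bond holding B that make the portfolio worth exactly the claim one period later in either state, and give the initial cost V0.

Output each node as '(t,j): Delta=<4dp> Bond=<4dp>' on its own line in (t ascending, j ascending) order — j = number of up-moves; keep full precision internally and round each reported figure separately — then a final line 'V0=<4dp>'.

Under the risk-neutral measure, an up-move has probability p* = (R−d)/(u−d) = 0.9206 and values discount at R = 1.26.
At expiry t=1: V(1,0)=0.0000, V(1,1)=66.8400
(0,0): S=134.0000. Δ = (V_up−V_dn)/(S_up−S_dn) = (66.8400−0.0000)/(175.5400−91.1200) = 0.7918. V = [p*·66.8400 + (1−p*)·0.0000]/1.26 = 48.8375. B = V − Δ·S = -57.2577.
Self-financing check: at every node Δ·S+B equals the discounted successor values.

(0,0): Delta=0.7918 Bond=-57.2577
V0=48.8375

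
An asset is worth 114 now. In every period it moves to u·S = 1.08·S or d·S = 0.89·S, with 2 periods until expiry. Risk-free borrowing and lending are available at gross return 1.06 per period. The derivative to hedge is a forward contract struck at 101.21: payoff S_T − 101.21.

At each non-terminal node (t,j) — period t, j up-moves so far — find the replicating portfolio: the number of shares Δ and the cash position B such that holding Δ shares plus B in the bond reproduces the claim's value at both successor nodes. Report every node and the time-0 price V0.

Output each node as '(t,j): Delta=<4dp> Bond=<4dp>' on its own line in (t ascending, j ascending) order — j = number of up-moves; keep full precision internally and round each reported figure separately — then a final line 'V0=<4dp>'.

(0,0): Delta=1.0000 Bond=-90.0765
(1,0): Delta=1.0000 Bond=-95.4811
(1,1): Delta=1.0000 Bond=-95.4811
V0=23.9235

The replicating-portfolio and risk-neutral prices coincide; use p* = (1.06−0.89)/(1.08−0.89) = 0.8947 for the latter.
At expiry t=2: V(2,0)=-10.9106, V(2,1)=8.3668, V(2,2)=31.7596
Node (1,0) S=101.4600: V=(p*·8.3668+(1−p*)·-10.9106)/1.06=5.9789; Δ=(8.3668−-10.9106)/(109.5768−90.2994)=1.0000; B=V−Δ·S=-95.4811
Node (1,1) S=123.1200: V=(p*·31.7596+(1−p*)·8.3668)/1.06=27.6389; Δ=(31.7596−8.3668)/(132.9696−109.5768)=1.0000; B=V−Δ·S=-95.4811
Node (0,0) S=114.0000: V=(p*·27.6389+(1−p*)·5.9789)/1.06=23.9235; Δ=(27.6389−5.9789)/(123.1200−101.4600)=1.0000; B=V−Δ·S=-90.0765
Self-financing check: at every node Δ·S+B equals the discounted successor values.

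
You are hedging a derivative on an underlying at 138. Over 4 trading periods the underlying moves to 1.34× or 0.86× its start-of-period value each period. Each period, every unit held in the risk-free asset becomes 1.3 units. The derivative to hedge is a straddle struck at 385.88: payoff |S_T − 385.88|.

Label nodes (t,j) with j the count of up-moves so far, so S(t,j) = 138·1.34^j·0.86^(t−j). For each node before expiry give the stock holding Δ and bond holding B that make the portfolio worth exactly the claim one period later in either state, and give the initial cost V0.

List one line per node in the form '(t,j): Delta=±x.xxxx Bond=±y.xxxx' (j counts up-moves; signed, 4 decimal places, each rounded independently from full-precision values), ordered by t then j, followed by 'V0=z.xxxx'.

Under the risk-neutral measure, an up-move has probability p* = (R−d)/(u−d) = 0.9167 and values discount at R = 1.3.
Terminal payoffs: V(4,0)=310.3929, V(4,1)=268.2605, V(4,2)=202.6124, V(4,3)=100.3236, V(4,4)=59.0568
  t=3,j=0: stock 87.7757 → up 117.6195 (V=268.2605), down 75.4871 (V=310.3929). Price 209.0550; hedge Δ=-1.0000, bond B=296.8308.
  t=3,j=1: stock 136.7668 → up 183.2676 (V=202.6124), down 117.6195 (V=268.2605). Price 160.0639; hedge Δ=-1.0000, bond B=296.8308.
  t=3,j=2: stock 213.1018 → up 285.5564 (V=100.3236), down 183.2676 (V=202.6124). Price 83.7290; hedge Δ=-1.0000, bond B=296.8308.
  t=3,j=3: stock 332.0424 → up 444.9368 (V=59.0568), down 285.5564 (V=100.3236). Price 48.0736; hedge Δ=-0.2589, bond B=134.0461.
  t=2,j=0: stock 102.0648 → up 136.7668 (V=160.0639), down 87.7757 (V=209.0550). Price 126.2666; hedge Δ=-1.0000, bond B=228.3314.
  t=2,j=1: stock 159.0312 → up 213.1018 (V=83.7290), down 136.7668 (V=160.0639). Price 69.3002; hedge Δ=-1.0000, bond B=228.3314.
  t=2,j=2: stock 247.7928 → up 332.0424 (V=48.0736), down 213.1018 (V=83.7290). Price 39.2653; hedge Δ=-0.2998, bond B=113.5473.
  t=1,j=0: stock 118.6800 → up 159.0312 (V=69.3002), down 102.0648 (V=126.2666). Price 56.9595; hedge Δ=-1.0000, bond B=175.6395.
  t=1,j=1: stock 184.9200 → up 247.7928 (V=39.2653), down 159.0312 (V=69.3002). Price 32.1294; hedge Δ=-0.3384, bond B=94.7020.
  t=0,j=0: stock 138.0000 → up 184.9200 (V=32.1294), down 118.6800 (V=56.9595). Price 26.3066; hedge Δ=-0.3749, bond B=78.0360.
Root portfolio cost Δ·138+B reproduces V0=26.3066.

(0,0): Delta=-0.3749 Bond=78.0360
(1,0): Delta=-1.0000 Bond=175.6395
(1,1): Delta=-0.3384 Bond=94.7020
(2,0): Delta=-1.0000 Bond=228.3314
(2,1): Delta=-1.0000 Bond=228.3314
(2,2): Delta=-0.2998 Bond=113.5473
(3,0): Delta=-1.0000 Bond=296.8308
(3,1): Delta=-1.0000 Bond=296.8308
(3,2): Delta=-1.0000 Bond=296.8308
(3,3): Delta=-0.2589 Bond=134.0461
V0=26.3066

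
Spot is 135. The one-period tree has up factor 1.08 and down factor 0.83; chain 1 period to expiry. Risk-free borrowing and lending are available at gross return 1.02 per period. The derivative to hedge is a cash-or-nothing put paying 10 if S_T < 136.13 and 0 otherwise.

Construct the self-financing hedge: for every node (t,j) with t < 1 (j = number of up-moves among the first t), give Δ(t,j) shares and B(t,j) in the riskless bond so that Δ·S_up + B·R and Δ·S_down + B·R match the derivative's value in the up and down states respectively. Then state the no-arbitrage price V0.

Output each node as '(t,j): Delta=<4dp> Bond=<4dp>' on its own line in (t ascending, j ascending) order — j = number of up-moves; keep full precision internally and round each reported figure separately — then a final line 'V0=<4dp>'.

(0,0): Delta=-0.2963 Bond=42.3529
V0=2.3529

Risk-neutral probability p* = (R−d)/(u−d) = (1.02−0.83)/(1.08−0.83) = 0.7600.
Payoff layer (t=1): V(1,0)=10.0000, V(1,1)=0.0000
(0,0): S=135.0000. Δ = (V_up−V_dn)/(S_up−S_dn) = (0.0000−10.0000)/(145.8000−112.0500) = -0.2963. V = [p*·0.0000 + (1−p*)·10.0000]/1.02 = 2.3529. B = V − Δ·S = 42.3529.
Each (Δ,B) replicates both successor values, so the strategy is self-financing and V0 is arbitrage-free.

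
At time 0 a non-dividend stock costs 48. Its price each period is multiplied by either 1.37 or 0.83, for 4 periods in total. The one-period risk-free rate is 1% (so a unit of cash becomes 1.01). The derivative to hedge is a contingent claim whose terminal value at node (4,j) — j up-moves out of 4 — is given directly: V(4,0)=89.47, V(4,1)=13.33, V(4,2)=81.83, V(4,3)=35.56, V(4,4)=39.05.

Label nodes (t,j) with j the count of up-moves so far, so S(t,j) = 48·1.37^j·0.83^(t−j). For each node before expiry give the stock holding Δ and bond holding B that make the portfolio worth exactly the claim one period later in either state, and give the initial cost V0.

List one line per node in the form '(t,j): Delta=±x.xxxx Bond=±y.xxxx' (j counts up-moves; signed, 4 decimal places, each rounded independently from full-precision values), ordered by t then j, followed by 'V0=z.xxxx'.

No-arbitrage ⇒ martingale measure with p* = (R−d)/(u−d) = 0.3333.
Payoff layer (t=4): V(4,0)=89.4700, V(4,1)=13.3300, V(4,2)=81.8300, V(4,3)=35.5600, V(4,4)=39.0500
  t=3,j=0: stock 27.4458 → up 37.6007 (V=13.3300), down 22.7800 (V=89.4700). Price 63.4554; hedge Δ=-5.1374, bond B=204.4554.
  t=3,j=1: stock 45.3021 → up 62.0638 (V=81.8300), down 37.6007 (V=13.3300). Price 35.8053; hedge Δ=2.8001, bond B=-91.0466.
  t=3,j=2: stock 74.7757 → up 102.4427 (V=35.5600), down 62.0638 (V=81.8300). Price 65.7492; hedge Δ=-1.1459, bond B=151.4344.
  t=3,j=3: stock 123.4249 → up 169.0922 (V=39.0500), down 102.4427 (V=35.5600). Price 36.3597; hedge Δ=0.0524, bond B=29.8968.
  t=2,j=0: stock 33.0672 → up 45.3021 (V=35.8053), down 27.4458 (V=63.4554). Price 53.7017; hedge Δ=-1.5485, bond B=104.9057.
  t=2,j=1: stock 54.5808 → up 74.7757 (V=65.7492), down 45.3021 (V=35.8053). Price 45.3332; hedge Δ=1.0160, bond B=-10.1184.
  t=2,j=2: stock 90.0912 → up 123.4249 (V=36.3597), down 74.7757 (V=65.7492). Price 55.3987; hedge Δ=-0.6041, bond B=109.8236.
  t=1,j=0: stock 39.8400 → up 54.5808 (V=45.3332), down 33.0672 (V=53.7017). Price 50.4081; hedge Δ=-0.3890, bond B=65.9053.
  t=1,j=1: stock 65.7600 → up 90.0912 (V=55.3987), down 54.5808 (V=45.3332). Price 48.2063; hedge Δ=0.2835, bond B=29.5666.
  t=0,j=0: stock 48.0000 → up 65.7600 (V=48.2063), down 39.8400 (V=50.4081). Price 49.1824; hedge Δ=-0.0849, bond B=53.2598.
The time-0 hedge costs 49.1824, which is the no-arbitrage price.

(0,0): Delta=-0.0849 Bond=53.2598
(1,0): Delta=-0.3890 Bond=65.9053
(1,1): Delta=0.2835 Bond=29.5666
(2,0): Delta=-1.5485 Bond=104.9057
(2,1): Delta=1.0160 Bond=-10.1184
(2,2): Delta=-0.6041 Bond=109.8236
(3,0): Delta=-5.1374 Bond=204.4554
(3,1): Delta=2.8001 Bond=-91.0466
(3,2): Delta=-1.1459 Bond=151.4344
(3,3): Delta=0.0524 Bond=29.8968
V0=49.1824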